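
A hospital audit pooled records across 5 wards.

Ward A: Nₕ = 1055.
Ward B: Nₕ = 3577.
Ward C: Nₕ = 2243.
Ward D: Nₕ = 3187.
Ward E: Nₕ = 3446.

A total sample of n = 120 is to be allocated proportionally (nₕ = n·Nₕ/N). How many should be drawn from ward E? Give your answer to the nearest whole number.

N = 1055 + 3577 + 2243 + 3187 + 3446 = 13508.
n_E = 120·3446/13508 = 30.613... → 31.

31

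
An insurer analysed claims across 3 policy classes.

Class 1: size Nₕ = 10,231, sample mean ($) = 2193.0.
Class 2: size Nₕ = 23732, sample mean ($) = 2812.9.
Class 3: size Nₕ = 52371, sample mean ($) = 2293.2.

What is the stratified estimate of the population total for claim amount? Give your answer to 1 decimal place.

1: 10231·2193.0 = 22436583
2: 23732·2812.9 = 66755742.8
3: 52371·2293.2 = 120097177.2
τ̂ = Σ Nₕx̄ₕ = 209289503.0.

209289503.0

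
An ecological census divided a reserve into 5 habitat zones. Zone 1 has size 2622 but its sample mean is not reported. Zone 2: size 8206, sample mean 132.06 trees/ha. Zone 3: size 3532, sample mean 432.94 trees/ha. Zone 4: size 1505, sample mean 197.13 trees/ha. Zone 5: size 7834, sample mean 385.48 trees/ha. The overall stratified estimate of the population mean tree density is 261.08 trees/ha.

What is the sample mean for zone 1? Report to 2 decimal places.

98.39

Σ Nₕx̄ₕ = N·μ, so 2622·x̄_1 = 23699·261.08 − (8206·132.06 + 3532·432.94 + 1505·197.13 + 7834·385.48).
= 6187334.92 − 5929359.41 = 257975.51.
x̄_1 = 257975.51 / 2622 = 98.3888... → 98.39.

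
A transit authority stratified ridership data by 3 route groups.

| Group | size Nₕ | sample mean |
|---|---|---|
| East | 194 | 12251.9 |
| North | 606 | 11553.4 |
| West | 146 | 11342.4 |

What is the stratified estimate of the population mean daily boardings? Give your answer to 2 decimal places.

N = 194 + 606 + 146 = 946.
Weight each subgroup mean by Nₕ/N and sum.
Σ Nₕx̄ₕ = 194·12251.9 + 606·11553.4 + 146·11342.4 = 2376868.6 + 7001360.4 + 1655990.4 = 11034219.4.
Divide by N: 11034219.4 / 946 = 11664.0797... → 11664.08.

11664.08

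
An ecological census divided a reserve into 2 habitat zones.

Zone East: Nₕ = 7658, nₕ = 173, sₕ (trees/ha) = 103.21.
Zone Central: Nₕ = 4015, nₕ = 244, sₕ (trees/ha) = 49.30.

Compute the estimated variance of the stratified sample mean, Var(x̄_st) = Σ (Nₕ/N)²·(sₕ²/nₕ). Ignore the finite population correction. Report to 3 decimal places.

27.680

N = 11673. Term for each stratum: Wₕ²sₕ²/nₕ.
Var(x̄_st) = 26.501058 + 1.178447 = 27.679505 → 27.680.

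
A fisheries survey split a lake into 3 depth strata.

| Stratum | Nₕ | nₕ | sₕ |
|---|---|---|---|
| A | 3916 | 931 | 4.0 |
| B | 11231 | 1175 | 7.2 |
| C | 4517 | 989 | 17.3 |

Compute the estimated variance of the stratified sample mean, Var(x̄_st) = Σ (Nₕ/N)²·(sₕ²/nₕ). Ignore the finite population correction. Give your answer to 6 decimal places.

0.031042

N = 19664. Term for each stratum: Wₕ²sₕ²/nₕ.
Var(x̄_st) = 0.000681572 + 0.014391970 + 0.015968068 = 0.031041610 → 0.031042.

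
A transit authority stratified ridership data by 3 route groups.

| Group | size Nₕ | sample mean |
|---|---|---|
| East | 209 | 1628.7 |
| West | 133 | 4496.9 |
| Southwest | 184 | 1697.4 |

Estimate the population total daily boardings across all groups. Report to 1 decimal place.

East: 209·1628.7 = 340398.3
West: 133·4496.9 = 598087.7
Southwest: 184·1697.4 = 312321.6
τ̂ = Σ Nₕx̄ₕ = 1250807.6.

1250807.6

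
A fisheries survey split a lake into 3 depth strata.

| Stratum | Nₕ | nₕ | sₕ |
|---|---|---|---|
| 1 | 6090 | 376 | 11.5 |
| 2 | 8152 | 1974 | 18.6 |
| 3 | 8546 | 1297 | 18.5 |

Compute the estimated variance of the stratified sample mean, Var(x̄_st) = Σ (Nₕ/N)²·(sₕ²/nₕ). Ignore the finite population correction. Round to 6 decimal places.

N = 22788; Wₕ = Nₕ/N.
stratum 1: (6090/22788)²·11.5²/376 = 0.025120599
stratum 2: (8152/22788)²·18.6²/1974 = 0.022428212
stratum 3: (8546/22788)²·18.5²/1297 = 0.037112212
Sum = 0.084661024 → 0.084661.

0.084661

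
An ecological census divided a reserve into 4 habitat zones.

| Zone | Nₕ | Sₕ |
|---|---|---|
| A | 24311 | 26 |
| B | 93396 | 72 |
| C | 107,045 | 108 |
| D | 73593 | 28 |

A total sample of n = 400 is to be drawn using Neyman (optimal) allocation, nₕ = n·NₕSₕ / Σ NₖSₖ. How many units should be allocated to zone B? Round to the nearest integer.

128

Σ NₕSₕ = 24311·26 + 93396·72 + 107045·108 + 73593·28 = 20978062.
Share for B: 6724512/20978062 = 0.32055.
n_B = 400 × 0.32055 = 128.220... → 128.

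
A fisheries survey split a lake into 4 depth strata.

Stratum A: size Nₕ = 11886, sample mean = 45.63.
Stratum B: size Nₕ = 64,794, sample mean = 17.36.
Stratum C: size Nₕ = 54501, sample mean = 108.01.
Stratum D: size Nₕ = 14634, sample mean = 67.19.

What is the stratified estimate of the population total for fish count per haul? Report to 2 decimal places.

8537093.49

Population total = Σ Nₕ·x̄ₕ (each stratum's size times its mean).
11886·45.63 + 64794·17.36 + 54501·108.01 + 14634·67.19 = 542358.18 + 1124823.84 + 5886653.01 + 983258.46 = 8537093.49.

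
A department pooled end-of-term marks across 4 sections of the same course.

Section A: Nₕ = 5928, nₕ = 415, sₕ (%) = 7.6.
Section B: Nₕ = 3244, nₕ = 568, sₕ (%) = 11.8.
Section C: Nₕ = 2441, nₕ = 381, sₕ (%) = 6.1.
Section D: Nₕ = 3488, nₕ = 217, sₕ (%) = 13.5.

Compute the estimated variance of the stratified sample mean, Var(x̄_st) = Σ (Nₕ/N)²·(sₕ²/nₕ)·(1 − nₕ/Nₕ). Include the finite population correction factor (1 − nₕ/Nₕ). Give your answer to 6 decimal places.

N = 15101. Term for each stratum: Wₕ²sₕ²/nₕ·(1−nₕ/Nₕ).
Var(x̄_st) = 0.019946370 + 0.009331925 + 0.002153566 + 0.042019745 = 0.073451605 → 0.073452.

0.073452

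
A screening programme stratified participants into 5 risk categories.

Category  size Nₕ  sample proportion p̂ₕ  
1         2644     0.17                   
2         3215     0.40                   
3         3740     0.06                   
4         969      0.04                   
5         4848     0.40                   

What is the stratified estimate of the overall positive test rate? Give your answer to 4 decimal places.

Wₕ = Nₕ/N with N = 15416: 0.1715, 0.2085, 0.2426, 0.0629, 0.3145.
p̂_st = 0.1715·0.17 + 0.2085·0.40 + 0.2426·0.06 + 0.0629·0.04 + 0.3145·0.40 ≈ 0.255439... → 0.2554.

0.2554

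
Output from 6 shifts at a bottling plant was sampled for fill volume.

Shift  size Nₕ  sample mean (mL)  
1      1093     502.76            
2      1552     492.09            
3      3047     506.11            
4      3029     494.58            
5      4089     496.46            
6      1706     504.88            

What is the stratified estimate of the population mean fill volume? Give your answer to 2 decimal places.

N = 14516; weights Wₕ = Nₕ/N = (0.0753, 0.1069, 0.2099, 0.2087, 0.2817, 0.1175).
x̄_st = Σ Wₕ·x̄ₕ = 0.0753·502.76 + 0.1069·492.09 + 0.2099·506.11 + 0.2087·494.58 + 0.2817·496.46 + 0.1175·504.88 ≈ 499.0900...
→ 499.09.

499.09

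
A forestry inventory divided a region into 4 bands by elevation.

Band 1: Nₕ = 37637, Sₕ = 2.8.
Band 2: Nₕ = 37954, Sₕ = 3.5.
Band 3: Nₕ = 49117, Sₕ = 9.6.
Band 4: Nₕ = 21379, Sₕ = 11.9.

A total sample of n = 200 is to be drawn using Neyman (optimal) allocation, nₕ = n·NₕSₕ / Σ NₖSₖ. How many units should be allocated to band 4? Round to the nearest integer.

Σ NₕSₕ = 37637·2.8 + 37954·3.5 + 49117·9.6 + 21379·11.9 = 964155.9.
Share for 4: 254410.1/964155.9 = 0.26387.
n_4 = 200 × 0.26387 = 52.774... → 53.

53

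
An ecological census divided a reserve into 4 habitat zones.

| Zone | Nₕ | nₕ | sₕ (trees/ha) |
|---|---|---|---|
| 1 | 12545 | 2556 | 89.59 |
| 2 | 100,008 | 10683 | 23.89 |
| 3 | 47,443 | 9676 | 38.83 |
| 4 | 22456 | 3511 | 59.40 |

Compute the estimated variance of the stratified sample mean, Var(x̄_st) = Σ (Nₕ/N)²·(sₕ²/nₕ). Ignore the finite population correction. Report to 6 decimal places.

0.056657

N = 182452. Term for each stratum: Wₕ²sₕ²/nₕ.
Var(x̄_st) = 0.014845755 + 0.016051340 + 0.010536247 + 0.015223328 = 0.056656671 → 0.056657.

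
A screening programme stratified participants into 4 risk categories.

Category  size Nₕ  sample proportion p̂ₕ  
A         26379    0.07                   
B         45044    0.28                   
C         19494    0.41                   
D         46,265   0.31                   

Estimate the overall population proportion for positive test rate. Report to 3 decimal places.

0.268

N = 26379 + 45044 + 19494 + 46265 = 137182.
Overall proportion = Σ (Nₕ/N)·p̂ₕ.
Σ Nₕp̂ₕ = 1846.53 + 12612.32 + 7992.54 + 14342.15 = 36793.54.
36793.54 / 137182 = 0.26821... → 0.268.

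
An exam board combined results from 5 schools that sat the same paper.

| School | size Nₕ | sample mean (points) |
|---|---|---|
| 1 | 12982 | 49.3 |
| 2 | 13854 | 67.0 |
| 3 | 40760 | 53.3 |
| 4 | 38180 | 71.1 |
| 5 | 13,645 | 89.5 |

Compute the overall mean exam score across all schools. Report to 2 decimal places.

64.28

N = 119421; weights Wₕ = Nₕ/N = (0.1087, 0.1160, 0.3413, 0.3197, 0.1143).
x̄_st = Σ Wₕ·x̄ₕ = 0.1087·49.3 + 0.1160·67.0 + 0.3413·53.3 + 0.3197·71.1 + 0.1143·89.5 ≈ 64.2815...
→ 64.28.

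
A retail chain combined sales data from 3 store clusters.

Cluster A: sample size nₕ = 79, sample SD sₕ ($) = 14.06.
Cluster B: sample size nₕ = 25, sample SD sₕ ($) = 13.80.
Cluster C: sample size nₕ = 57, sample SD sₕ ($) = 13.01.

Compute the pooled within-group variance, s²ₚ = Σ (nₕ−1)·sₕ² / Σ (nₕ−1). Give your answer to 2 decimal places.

A: (79−1)·14.06² = 78·197.6836 = 15419.3208
B: (25−1)·13.80² = 24·190.44 = 4570.56
C: (57−1)·13.01² = 56·169.2601 = 9478.5656
Numerator = 29468.4464; denominator = Σ(nₕ−1) = 158.
s²ₚ = 29468.4464/158 = 186.5092... → 186.51.

186.51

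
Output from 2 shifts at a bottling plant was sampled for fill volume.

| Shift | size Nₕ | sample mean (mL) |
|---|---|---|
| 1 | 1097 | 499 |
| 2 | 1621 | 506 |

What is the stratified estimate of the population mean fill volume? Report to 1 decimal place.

x̄_st = (Σ Nₕx̄ₕ) / (Σ Nₕ) = (1097·499 + 1621·506) / 2718
= 1367629 / 2718 = 503.175... → 503.2.

503.2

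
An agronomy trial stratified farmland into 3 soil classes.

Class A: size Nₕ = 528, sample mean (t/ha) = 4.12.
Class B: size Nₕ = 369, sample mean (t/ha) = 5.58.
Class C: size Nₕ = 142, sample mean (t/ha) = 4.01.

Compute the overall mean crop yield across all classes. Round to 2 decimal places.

4.62

x̄_st = (Σ Nₕx̄ₕ) / (Σ Nₕ) = (528·4.12 + 369·5.58 + 142·4.01) / 1039
= 4803.8 / 1039 = 4.6235... → 4.62.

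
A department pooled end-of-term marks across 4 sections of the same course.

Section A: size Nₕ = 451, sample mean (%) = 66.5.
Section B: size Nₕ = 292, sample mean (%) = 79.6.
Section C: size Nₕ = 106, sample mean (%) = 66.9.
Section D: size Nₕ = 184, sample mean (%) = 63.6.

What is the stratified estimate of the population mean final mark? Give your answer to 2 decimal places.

N = 1033; weights Wₕ = Nₕ/N = (0.4366, 0.2827, 0.1026, 0.1781).
x̄_st = Σ Wₕ·x̄ₕ = 0.4366·66.5 + 0.2827·79.6 + 0.1026·66.9 + 0.1781·63.6 ≈ 69.7275...
→ 69.73.

69.73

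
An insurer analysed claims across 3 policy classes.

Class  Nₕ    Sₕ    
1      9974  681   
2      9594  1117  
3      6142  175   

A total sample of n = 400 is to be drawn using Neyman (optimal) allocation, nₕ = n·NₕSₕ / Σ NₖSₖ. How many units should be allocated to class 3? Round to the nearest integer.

23

1: NₕSₕ = 9974·681 = 6792294
2: NₕSₕ = 9594·1117 = 10716498
3: NₕSₕ = 6142·175 = 1074850
Σ NₕSₕ = 18583642.
n_3 = 400·1074850/18583642 = 23.135... → 23.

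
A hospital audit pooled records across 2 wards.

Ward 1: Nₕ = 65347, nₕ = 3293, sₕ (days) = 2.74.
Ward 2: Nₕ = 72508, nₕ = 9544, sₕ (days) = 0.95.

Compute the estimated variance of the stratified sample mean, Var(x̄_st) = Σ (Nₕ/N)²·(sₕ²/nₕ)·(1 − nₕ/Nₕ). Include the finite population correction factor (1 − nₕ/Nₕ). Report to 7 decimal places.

N = 137855. Term for each stratum: Wₕ²sₕ²/nₕ·(1−nₕ/Nₕ).
Var(x̄_st) = 0.0004864742 + 0.0000227169 = 0.0005091911 → 0.0005092.

0.0005092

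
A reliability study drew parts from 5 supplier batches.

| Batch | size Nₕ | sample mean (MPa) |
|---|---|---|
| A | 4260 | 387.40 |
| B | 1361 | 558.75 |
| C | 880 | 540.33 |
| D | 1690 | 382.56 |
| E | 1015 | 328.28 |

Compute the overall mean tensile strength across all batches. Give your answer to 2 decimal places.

419.94

x̄_st = (Σ Nₕx̄ₕ) / (Σ Nₕ) = (4260·387.40 + 1361·558.75 + 880·540.33 + 1690·382.56 + 1015·328.28) / 9206
= 3866003.75 / 9206 = 419.9439... → 419.94.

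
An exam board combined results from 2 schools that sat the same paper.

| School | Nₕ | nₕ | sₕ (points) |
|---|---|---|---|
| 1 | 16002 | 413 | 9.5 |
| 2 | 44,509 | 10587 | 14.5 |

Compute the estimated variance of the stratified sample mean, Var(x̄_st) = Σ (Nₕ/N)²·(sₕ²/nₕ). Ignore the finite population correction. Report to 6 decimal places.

N = 60511. Term for each stratum: Wₕ²sₕ²/nₕ.
Var(x̄_st) = 0.015281889 + 0.010744596 = 0.026026485 → 0.026026.

0.026026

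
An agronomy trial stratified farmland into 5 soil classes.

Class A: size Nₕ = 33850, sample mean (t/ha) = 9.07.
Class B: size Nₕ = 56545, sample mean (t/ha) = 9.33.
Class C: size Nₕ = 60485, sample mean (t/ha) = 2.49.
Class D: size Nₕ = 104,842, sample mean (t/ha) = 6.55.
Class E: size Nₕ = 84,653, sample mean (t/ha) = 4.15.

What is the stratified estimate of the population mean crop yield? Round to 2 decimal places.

N = 33850 + 56545 + 60485 + 104842 + 84653 = 340375.
The stratified mean weights each stratum mean by its population share Nₕ/N.
Σ Nₕx̄ₕ = 33850·9.07 + 56545·9.33 + 60485·2.49 + 104842·6.55 + 84653·4.15 = 307019.5 + 527564.85 + 150607.65 + 686715.1 + 351309.95 = 2023217.05.
Divide by N: 2023217.05 / 340375 = 5.9441... → 5.94.

5.94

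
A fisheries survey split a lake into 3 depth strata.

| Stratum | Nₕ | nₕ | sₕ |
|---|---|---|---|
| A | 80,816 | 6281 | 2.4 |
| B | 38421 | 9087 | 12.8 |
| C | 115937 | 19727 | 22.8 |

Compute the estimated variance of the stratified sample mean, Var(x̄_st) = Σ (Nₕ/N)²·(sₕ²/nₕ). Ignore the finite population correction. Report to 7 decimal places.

N = 235174. Term for each stratum: Wₕ²sₕ²/nₕ.
Var(x̄_st) = 0.0001082953 + 0.0004812360 + 0.0064043367 = 0.0069938680 → 0.0069939.

0.0069939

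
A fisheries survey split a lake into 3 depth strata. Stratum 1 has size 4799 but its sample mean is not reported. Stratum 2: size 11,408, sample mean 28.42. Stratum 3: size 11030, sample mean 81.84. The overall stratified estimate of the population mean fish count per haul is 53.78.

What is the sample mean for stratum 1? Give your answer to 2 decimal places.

49.57

N = 4799 + 11408 + 11030 = 27237.
Overall total = μ·N = 53.78·27237 = 1464805.86.
Subtract the known strata: 11408·28.42 + 11030·81.84 = 1226910.56.
Remaining total for stratum 1: 1464805.86 − 1226910.56 = 237895.3.
Divide by its size: 237895.3 / 4799 = 49.5718... → 49.57.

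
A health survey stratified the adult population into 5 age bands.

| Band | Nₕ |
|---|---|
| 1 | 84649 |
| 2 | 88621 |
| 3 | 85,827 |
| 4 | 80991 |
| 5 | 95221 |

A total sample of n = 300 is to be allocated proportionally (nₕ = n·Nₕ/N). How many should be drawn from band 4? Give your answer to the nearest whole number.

56

Share of band 4 = 80991/435309 = 0.18605.
Allocate 300 × 0.18605 = 55.816... → 56.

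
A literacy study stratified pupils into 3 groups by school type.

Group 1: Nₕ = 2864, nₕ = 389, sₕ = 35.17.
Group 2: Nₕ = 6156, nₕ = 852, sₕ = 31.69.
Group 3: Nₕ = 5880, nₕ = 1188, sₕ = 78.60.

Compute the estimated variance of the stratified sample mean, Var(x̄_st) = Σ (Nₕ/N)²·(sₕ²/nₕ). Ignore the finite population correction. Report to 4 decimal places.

N = 14900; Wₕ = Nₕ/N.
group 1: (2864/14900)²·35.17²/389 = 0.1174813
group 2: (6156/14900)²·31.69²/852 = 0.2012007
group 3: (5880/14900)²·78.60²/1188 = 0.8098615
Sum = 1.1285435 → 1.1285.

1.1285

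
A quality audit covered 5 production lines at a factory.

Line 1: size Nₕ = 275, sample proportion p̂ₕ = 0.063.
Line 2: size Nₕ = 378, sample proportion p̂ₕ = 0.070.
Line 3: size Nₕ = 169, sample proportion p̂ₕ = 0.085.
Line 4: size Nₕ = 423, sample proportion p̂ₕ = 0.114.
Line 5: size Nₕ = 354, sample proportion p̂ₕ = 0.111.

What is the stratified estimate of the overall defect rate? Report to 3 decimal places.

0.091

N = 275 + 378 + 169 + 423 + 354 = 1599.
Overall proportion = Σ (Nₕ/N)·p̂ₕ.
Σ Nₕp̂ₕ = 17.325 + 26.46 + 14.365 + 48.222 + 39.294 = 145.666.
145.666 / 1599 = 0.09110... → 0.091.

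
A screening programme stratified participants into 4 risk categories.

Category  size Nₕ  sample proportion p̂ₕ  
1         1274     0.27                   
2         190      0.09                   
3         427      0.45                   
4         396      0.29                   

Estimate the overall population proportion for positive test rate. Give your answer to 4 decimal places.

0.2921

N = 1274 + 190 + 427 + 396 = 2287.
Overall proportion = Σ (Nₕ/N)·p̂ₕ.
Σ Nₕp̂ₕ = 343.98 + 17.1 + 192.15 + 114.84 = 668.07.
668.07 / 2287 = 0.292116... → 0.2921.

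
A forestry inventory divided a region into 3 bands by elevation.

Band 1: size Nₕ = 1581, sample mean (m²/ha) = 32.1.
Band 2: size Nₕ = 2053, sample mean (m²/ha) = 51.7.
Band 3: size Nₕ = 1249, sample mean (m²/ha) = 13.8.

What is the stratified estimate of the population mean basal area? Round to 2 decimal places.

x̄_st = (Σ Nₕx̄ₕ) / (Σ Nₕ) = (1581·32.1 + 2053·51.7 + 1249·13.8) / 4883
= 174126.4 / 4883 = 35.6597... → 35.66.

35.66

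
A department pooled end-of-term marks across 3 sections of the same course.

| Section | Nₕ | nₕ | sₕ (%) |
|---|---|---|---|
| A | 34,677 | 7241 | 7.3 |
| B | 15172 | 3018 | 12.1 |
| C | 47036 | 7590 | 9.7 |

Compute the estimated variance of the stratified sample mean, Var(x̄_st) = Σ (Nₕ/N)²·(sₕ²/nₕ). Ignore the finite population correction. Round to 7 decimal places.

0.0050543

N = 96885. Term for each stratum: Wₕ²sₕ²/nₕ.
Var(x̄_st) = 0.0009427947 + 0.0011896634 + 0.0029217925 = 0.0050542505 → 0.0050543.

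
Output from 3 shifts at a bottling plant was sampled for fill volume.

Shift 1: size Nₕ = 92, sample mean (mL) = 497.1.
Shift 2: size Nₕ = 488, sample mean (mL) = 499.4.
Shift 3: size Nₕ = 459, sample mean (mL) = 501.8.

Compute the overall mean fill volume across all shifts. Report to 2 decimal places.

500.26

N = 92 + 488 + 459 = 1039.
Weight each subgroup mean by Nₕ/N and sum.
Σ Nₕx̄ₕ = 92·497.1 + 488·499.4 + 459·501.8 = 45733.2 + 243707.2 + 230326.2 = 519766.6.
Divide by N: 519766.6 / 1039 = 500.2566... → 500.26.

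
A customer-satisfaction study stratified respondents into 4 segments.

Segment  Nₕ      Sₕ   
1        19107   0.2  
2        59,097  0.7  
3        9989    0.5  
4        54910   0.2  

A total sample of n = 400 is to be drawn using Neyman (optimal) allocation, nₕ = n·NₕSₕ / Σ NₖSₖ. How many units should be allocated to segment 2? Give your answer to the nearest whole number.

271

1: NₕSₕ = 19107·0.2 = 3821.4
2: NₕSₕ = 59097·0.7 = 41367.9
3: NₕSₕ = 9989·0.5 = 4994.5
4: NₕSₕ = 54910·0.2 = 10982
Σ NₕSₕ = 61165.8.
n_2 = 400·41367.9/61165.8 = 270.530... → 271.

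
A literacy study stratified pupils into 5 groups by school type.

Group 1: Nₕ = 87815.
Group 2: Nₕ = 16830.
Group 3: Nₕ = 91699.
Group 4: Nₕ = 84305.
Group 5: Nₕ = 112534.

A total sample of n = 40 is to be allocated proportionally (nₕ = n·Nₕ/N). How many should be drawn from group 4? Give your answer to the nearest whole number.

Share of group 4 = 84305/393183 = 0.21442.
Allocate 40 × 0.21442 = 8.577... → 9.

9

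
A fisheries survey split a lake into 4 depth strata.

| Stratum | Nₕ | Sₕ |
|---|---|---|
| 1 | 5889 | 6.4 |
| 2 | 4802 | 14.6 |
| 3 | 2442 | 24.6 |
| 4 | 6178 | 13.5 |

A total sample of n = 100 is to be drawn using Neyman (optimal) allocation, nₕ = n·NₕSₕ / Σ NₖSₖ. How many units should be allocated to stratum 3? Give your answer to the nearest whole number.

24

Σ NₕSₕ = 5889·6.4 + 4802·14.6 + 2442·24.6 + 6178·13.5 = 251275.
Share for 3: 60073.2/251275 = 0.23907.
n_3 = 100 × 0.23907 = 23.907... → 24.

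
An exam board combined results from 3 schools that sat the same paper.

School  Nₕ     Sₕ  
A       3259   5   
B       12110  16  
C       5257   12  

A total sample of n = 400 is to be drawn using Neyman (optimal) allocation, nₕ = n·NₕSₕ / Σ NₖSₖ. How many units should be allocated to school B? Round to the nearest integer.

A: NₕSₕ = 3259·5 = 16295
B: NₕSₕ = 12110·16 = 193760
C: NₕSₕ = 5257·12 = 63084
Σ NₕSₕ = 273139.
n_B = 400·193760/273139 = 283.753... → 284.

284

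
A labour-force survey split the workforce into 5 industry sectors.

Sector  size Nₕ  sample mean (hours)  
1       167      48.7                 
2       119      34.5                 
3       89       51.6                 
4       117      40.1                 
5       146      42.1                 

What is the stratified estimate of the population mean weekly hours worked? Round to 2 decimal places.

N = 638; weights Wₕ = Nₕ/N = (0.2618, 0.1865, 0.1395, 0.1834, 0.2288).
x̄_st = Σ Wₕ·x̄ₕ = 0.2618·48.7 + 0.1865·34.5 + 0.1395·51.6 + 0.1834·40.1 + 0.2288·42.1 ≈ 43.3685...
→ 43.37.

43.37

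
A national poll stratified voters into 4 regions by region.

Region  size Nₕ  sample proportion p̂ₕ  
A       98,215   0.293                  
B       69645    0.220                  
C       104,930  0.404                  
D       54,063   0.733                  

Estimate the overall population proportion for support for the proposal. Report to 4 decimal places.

N = 98215 + 69645 + 104930 + 54063 = 326853.
Overall proportion = Σ (Nₕ/N)·p̂ₕ.
Σ Nₕp̂ₕ = 28776.995 + 15321.9 + 42391.72 + 39628.179 = 126118.794.
126118.794 / 326853 = 0.385858... → 0.3859.

0.3859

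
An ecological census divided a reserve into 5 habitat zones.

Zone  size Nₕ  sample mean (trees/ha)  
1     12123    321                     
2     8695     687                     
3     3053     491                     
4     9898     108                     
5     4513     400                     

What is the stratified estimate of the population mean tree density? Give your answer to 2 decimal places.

N = 12123 + 8695 + 3053 + 9898 + 4513 = 38282.
The stratified mean weights each stratum mean by its population share Nₕ/N.
Σ Nₕx̄ₕ = 12123·321 + 8695·687 + 3053·491 + 9898·108 + 4513·400 = 3891483 + 5973465 + 1499023 + 1068984 + 1805200 = 14238155.
Divide by N: 14238155 / 38282 = 371.9282... → 371.93.

371.93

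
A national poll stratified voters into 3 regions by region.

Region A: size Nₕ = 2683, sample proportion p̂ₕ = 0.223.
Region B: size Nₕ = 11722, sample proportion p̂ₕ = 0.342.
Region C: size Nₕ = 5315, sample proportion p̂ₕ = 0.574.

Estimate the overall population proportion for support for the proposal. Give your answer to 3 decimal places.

0.388

Wₕ = Nₕ/N with N = 19720: 0.1361, 0.5944, 0.2695.
p̂_st = 0.1361·0.223 + 0.5944·0.342 + 0.2695·0.574 ≈ 0.38834... → 0.388.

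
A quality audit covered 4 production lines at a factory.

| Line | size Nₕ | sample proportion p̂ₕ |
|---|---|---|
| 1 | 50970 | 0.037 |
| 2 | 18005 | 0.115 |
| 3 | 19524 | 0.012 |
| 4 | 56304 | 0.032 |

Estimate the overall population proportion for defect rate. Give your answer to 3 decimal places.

N = 50970 + 18005 + 19524 + 56304 = 144803.
Overall proportion = Σ (Nₕ/N)·p̂ₕ.
Σ Nₕp̂ₕ = 1885.89 + 2070.575 + 234.288 + 1801.728 = 5992.481.
5992.481 / 144803 = 0.04138... → 0.041.

0.041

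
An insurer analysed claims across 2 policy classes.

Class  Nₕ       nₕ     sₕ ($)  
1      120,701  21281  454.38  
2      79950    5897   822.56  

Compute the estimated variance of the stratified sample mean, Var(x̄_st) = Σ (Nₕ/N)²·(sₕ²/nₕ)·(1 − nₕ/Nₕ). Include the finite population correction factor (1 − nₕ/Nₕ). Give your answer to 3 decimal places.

N = 200651. Term for each stratum: Wₕ²sₕ²/nₕ·(1−nₕ/Nₕ).
Var(x̄_st) = 2.891667 + 16.872620 = 19.764287 → 19.764.

19.764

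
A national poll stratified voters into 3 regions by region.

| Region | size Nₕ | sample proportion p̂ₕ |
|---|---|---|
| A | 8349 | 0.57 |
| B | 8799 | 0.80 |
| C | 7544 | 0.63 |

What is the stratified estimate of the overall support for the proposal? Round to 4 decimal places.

N = 8349 + 8799 + 7544 = 24692.
Overall proportion = Σ (Nₕ/N)·p̂ₕ.
Σ Nₕp̂ₕ = 4758.93 + 7039.2 + 4752.72 = 16550.85.
16550.85 / 24692 = 0.670292... → 0.6703.

0.6703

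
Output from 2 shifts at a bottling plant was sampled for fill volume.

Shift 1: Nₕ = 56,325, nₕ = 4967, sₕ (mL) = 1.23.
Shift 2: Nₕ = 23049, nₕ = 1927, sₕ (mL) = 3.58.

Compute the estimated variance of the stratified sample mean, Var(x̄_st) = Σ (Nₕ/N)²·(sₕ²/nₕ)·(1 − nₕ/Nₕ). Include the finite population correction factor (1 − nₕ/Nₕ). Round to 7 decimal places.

0.0006538

N = 79374. Term for each stratum: Wₕ²sₕ²/nₕ·(1−nₕ/Nₕ).
Var(x̄_st) = 0.0001398520 + 0.0005139430 = 0.0006537950 → 0.0006538.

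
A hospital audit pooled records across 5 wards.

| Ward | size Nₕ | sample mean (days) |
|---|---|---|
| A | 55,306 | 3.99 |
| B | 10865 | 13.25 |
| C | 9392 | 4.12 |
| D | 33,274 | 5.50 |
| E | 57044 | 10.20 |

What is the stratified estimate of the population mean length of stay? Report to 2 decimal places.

7.04

N = 55306 + 10865 + 9392 + 33274 + 57044 = 165881.
The stratified mean weights each stratum mean by its population share Nₕ/N.
Σ Nₕx̄ₕ = 55306·3.99 + 10865·13.25 + 9392·4.12 + 33274·5.50 + 57044·10.20 = 220670.94 + 143961.25 + 38695.04 + 183007 + 581848.8 = 1168183.03.
Divide by N: 1168183.03 / 165881 = 7.0423... → 7.04.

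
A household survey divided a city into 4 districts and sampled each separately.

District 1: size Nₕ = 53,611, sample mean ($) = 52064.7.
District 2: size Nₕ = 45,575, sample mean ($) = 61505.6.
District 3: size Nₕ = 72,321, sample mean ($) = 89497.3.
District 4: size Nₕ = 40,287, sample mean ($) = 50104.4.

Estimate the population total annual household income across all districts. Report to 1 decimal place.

Estimate total by summing Nₕ·x̄ₕ over strata.
53611·52064.7 + 45575·61505.6 + 72321·89497.3 + 40287·50104.4 = 2791240631.7 + 2803117720 + 6472534233.3 + 2018555962.8 = 14085448547.8.

14085448547.8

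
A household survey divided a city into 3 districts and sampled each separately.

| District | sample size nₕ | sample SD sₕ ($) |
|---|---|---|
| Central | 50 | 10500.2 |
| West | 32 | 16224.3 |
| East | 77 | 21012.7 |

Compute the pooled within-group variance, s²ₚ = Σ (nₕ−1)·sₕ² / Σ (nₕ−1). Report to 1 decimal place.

302045331.3

Degrees of freedom: 49 + 31 + 76 = 156.
Σ(nₕ−1)sₕ² = 49·110254200.04 + 31·263227910.49 + 76·441533561.29 = 47119071685.19.
s²ₚ = 47119071685.19 / 156 = 302045331.315... → 302045331.3.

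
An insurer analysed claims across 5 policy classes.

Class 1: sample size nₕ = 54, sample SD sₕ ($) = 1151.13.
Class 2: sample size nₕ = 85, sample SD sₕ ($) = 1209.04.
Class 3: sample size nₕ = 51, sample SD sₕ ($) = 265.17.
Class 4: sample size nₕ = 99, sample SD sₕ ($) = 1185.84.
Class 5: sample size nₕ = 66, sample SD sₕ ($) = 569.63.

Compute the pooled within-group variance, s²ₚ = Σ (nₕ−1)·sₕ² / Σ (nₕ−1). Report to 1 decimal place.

Degrees of freedom: 53 + 84 + 50 + 98 + 65 = 350.
Σ(nₕ−1)sₕ² = 53·1325100.2769 + 84·1461777.7216 + 50·70315.1289 + 98·1406216.5056 + 65·324478.3369 = 355435709.1824.
s²ₚ = 355435709.1824 / 350 = 1015530.598... → 1015530.6.

1015530.6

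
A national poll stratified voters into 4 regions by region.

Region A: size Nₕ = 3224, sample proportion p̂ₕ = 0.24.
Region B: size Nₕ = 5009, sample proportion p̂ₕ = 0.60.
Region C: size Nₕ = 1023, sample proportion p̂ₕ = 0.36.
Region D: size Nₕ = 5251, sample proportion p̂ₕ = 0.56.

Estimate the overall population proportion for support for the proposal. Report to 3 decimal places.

0.489

Wₕ = Nₕ/N with N = 14507: 0.2222, 0.3453, 0.0705, 0.3620.
p̂_st = 0.2222·0.24 + 0.3453·0.60 + 0.0705·0.36 + 0.3620·0.56 ≈ 0.48859... → 0.489.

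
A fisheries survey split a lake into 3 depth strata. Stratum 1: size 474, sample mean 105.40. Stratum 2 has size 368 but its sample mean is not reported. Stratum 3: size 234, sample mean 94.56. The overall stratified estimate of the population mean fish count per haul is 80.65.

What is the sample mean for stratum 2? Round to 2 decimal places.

N = 474 + 368 + 234 = 1076.
Overall total = μ·N = 80.65·1076 = 86779.4.
Subtract the known strata: 474·105.40 + 234·94.56 = 72086.64.
Remaining total for stratum 2: 86779.4 − 72086.64 = 14692.76.
Divide by its size: 14692.76 / 368 = 39.9260... → 39.93.

39.93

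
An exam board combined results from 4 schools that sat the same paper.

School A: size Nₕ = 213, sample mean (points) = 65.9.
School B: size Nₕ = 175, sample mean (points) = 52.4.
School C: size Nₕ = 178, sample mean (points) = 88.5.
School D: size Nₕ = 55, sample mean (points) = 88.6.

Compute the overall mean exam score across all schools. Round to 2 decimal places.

x̄_st = (Σ Nₕx̄ₕ) / (Σ Nₕ) = (213·65.9 + 175·52.4 + 178·88.5 + 55·88.6) / 621
= 43832.7 / 621 = 70.5841... → 70.58.

70.58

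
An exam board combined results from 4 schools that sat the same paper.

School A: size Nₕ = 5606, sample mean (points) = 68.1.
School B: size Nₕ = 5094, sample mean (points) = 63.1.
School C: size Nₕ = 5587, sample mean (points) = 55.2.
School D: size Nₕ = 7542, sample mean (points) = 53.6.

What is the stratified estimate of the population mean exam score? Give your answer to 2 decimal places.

x̄_st = (Σ Nₕx̄ₕ) / (Σ Nₕ) = (5606·68.1 + 5094·63.1 + 5587·55.2 + 7542·53.6) / 23829
= 1415853.6 / 23829 = 59.4172... → 59.42.

59.42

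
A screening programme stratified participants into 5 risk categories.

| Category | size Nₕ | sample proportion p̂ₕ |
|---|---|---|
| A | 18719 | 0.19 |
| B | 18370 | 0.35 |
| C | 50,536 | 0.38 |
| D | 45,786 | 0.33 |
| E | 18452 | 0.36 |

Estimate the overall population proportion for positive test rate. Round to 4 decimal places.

N = 18719 + 18370 + 50536 + 45786 + 18452 = 151863.
Overall proportion = Σ (Nₕ/N)·p̂ₕ.
Σ Nₕp̂ₕ = 3556.61 + 6429.5 + 19203.68 + 15109.38 + 6642.72 = 50941.89.
50941.89 / 151863 = 0.335446... → 0.3354.

0.3354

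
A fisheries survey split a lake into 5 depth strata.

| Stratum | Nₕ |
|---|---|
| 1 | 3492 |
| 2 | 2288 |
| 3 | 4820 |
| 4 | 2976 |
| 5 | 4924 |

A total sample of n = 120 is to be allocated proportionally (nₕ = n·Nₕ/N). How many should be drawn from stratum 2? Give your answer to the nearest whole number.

15

N = 3492 + 2288 + 4820 + 2976 + 4924 = 18500.
n_2 = 120·2288/18500 = 14.841... → 15.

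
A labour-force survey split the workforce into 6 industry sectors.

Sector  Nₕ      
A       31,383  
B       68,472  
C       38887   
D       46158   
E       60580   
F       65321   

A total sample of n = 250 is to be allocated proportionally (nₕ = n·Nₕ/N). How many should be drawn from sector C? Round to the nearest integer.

31

Share of sector C = 38887/310801 = 0.12512.
Allocate 250 × 0.12512 = 31.280... → 31.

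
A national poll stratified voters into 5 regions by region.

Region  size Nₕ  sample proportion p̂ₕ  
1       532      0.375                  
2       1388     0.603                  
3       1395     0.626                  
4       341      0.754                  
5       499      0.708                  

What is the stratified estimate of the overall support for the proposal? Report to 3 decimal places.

N = 532 + 1388 + 1395 + 341 + 499 = 4155.
Overall proportion = Σ (Nₕ/N)·p̂ₕ.
Σ Nₕp̂ₕ = 199.5 + 836.964 + 873.27 + 257.114 + 353.292 = 2520.14.
2520.14 / 4155 = 0.60653... → 0.607.

0.607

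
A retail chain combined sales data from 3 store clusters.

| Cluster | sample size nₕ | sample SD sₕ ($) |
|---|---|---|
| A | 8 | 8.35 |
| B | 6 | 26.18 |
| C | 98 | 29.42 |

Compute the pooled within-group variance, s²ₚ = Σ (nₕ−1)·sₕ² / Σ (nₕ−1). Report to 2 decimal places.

Degrees of freedom: 7 + 5 + 97 = 109.
Σ(nₕ−1)sₕ² = 7·69.7225 + 5·685.3924 + 97·865.5364 = 87872.0503.
s²ₚ = 87872.0503 / 109 = 806.1656... → 806.17.

806.17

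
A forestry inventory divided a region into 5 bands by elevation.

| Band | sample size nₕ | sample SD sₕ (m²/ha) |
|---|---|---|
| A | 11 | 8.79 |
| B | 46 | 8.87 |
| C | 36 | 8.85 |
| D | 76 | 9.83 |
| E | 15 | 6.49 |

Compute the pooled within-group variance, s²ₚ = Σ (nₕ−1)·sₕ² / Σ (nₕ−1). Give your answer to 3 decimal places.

A: (11−1)·8.79² = 10·77.2641 = 772.641
B: (46−1)·8.87² = 45·78.6769 = 3540.4605
C: (36−1)·8.85² = 35·78.3225 = 2741.2875
D: (76−1)·9.83² = 75·96.6289 = 7247.1675
E: (15−1)·6.49² = 14·42.1201 = 589.6814
Numerator = 14891.2379; denominator = Σ(nₕ−1) = 179.
s²ₚ = 14891.2379/179 = 83.19127... → 83.191.

83.191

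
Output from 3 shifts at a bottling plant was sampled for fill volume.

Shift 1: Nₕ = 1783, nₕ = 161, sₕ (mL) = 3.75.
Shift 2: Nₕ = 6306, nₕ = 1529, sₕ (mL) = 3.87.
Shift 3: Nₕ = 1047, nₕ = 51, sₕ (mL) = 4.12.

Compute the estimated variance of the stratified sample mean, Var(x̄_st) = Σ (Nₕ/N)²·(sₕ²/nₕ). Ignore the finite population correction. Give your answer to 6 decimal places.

0.012365

N = 9136; Wₕ = Nₕ/N.
shift 1: (1783/9136)²·3.75²/161 = 0.003326804
shift 2: (6306/9136)²·3.87²/1529 = 0.004666703
shift 3: (1047/9136)²·4.12²/51 = 0.004371248
Sum = 0.012364755 → 0.012365.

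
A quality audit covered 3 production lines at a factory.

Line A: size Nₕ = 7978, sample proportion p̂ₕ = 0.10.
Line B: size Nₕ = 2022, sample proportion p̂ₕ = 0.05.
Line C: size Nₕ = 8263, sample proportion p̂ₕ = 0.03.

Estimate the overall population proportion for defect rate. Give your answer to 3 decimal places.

N = 7978 + 2022 + 8263 = 18263.
Overall proportion = Σ (Nₕ/N)·p̂ₕ.
Σ Nₕp̂ₕ = 797.8 + 101.1 + 247.89 = 1146.79.
1146.79 / 18263 = 0.06279... → 0.063.

0.063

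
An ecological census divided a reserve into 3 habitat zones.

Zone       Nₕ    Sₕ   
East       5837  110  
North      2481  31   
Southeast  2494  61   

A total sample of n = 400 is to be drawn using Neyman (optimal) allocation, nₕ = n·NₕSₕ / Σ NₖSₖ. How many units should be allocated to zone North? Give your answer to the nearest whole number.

35

East: NₕSₕ = 5837·110 = 642070
North: NₕSₕ = 2481·31 = 76911
Southeast: NₕSₕ = 2494·61 = 152134
Σ NₕSₕ = 871115.
n_North = 400·76911/871115 = 35.316... → 35.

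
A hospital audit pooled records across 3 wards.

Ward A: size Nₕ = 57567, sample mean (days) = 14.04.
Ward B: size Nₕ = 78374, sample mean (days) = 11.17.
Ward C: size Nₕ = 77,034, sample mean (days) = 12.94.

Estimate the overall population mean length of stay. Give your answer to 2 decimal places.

N = 57567 + 78374 + 77034 = 212975.
The stratified mean weights each stratum mean by its population share Nₕ/N.
Σ Nₕx̄ₕ = 57567·14.04 + 78374·11.17 + 77034·12.94 = 808240.68 + 875437.58 + 996819.96 = 2680498.22.
Divide by N: 2680498.22 / 212975 = 12.5860... → 12.59.

12.59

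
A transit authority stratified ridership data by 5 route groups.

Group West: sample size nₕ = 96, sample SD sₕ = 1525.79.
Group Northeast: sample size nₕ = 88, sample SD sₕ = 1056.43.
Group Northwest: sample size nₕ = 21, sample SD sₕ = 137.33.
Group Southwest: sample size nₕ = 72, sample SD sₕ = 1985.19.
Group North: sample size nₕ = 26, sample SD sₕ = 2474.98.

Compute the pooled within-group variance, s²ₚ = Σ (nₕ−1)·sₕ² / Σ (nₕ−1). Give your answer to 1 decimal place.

2522094.2

Degrees of freedom: 95 + 87 + 20 + 71 + 25 = 298.
Σ(nₕ−1)sₕ² = 95·2328035.1241 + 87·1116044.3449 + 20·18859.5289 + 71·3940979.3361 + 25·6125526.0004 = 751584068.2469.
s²ₚ = 751584068.2469 / 298 = 2522094.189... → 2522094.2.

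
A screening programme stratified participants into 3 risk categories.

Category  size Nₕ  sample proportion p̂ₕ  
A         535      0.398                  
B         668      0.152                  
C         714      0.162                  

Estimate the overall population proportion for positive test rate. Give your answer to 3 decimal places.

0.224

Wₕ = Nₕ/N with N = 1917: 0.2791, 0.3485, 0.3725.
p̂_st = 0.2791·0.398 + 0.3485·0.152 + 0.3725·0.162 ≈ 0.22438... → 0.224.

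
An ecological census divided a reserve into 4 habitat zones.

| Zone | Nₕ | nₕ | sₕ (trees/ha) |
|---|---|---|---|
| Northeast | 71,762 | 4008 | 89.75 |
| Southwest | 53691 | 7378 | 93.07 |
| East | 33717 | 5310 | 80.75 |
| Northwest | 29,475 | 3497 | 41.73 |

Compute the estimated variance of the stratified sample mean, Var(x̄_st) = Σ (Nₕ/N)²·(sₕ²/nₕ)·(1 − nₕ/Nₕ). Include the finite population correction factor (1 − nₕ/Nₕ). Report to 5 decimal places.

0.40039

N = 188645. Term for each stratum: Wₕ²sₕ²/nₕ·(1−nₕ/Nₕ).
Var(x̄_st) = 0.27458707 + 0.08203413 + 0.03305021 + 0.01071445 = 0.40038586 → 0.40039.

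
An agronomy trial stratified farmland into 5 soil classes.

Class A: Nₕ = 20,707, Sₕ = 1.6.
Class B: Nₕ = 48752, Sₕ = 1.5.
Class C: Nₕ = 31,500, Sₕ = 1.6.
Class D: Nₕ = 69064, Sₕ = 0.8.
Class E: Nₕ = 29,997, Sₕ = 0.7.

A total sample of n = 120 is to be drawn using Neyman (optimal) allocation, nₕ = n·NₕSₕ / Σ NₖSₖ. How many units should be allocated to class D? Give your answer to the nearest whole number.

A: NₕSₕ = 20707·1.6 = 33131.2
B: NₕSₕ = 48752·1.5 = 73128
C: NₕSₕ = 31500·1.6 = 50400
D: NₕSₕ = 69064·0.8 = 55251.2
E: NₕSₕ = 29997·0.7 = 20997.9
Σ NₕSₕ = 232908.3.
n_D = 120·55251.2/232908.3 = 28.467... → 28.

28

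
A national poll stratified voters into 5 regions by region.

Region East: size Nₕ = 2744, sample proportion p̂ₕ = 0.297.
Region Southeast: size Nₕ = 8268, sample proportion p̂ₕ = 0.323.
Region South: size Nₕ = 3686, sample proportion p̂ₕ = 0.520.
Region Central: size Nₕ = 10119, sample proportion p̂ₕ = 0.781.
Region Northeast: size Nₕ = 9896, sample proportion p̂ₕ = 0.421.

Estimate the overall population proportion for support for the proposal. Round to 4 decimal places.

Wₕ = Nₕ/N with N = 34713: 0.0790, 0.2382, 0.1062, 0.2915, 0.2851.
p̂_st = 0.0790·0.297 + 0.2382·0.323 + 0.1062·0.520 + 0.2915·0.781 + 0.2851·0.421 ≈ 0.503310... → 0.5033.

0.5033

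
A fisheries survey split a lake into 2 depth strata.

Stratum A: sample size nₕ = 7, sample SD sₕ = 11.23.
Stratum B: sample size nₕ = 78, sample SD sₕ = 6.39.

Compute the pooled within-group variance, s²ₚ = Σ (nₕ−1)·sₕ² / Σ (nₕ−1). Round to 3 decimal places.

46.997

Degrees of freedom: 6 + 77 = 83.
Σ(nₕ−1)sₕ² = 6·126.1129 + 77·40.8321 = 3900.7491.
s²ₚ = 3900.7491 / 83 = 46.99698... → 46.997.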